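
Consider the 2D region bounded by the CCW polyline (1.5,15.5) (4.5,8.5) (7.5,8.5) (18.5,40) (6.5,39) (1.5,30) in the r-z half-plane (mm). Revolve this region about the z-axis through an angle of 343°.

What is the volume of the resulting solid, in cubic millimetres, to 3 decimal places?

Volume = 15592.534 mm³

Profile (r,z), 6 vertices: (1.5,15.5) (4.5,8.5) (7.5,8.5) (18.5,40) (6.5,39) (1.5,30)
edge 0: (1.5,15.5)→(4.5,8.5)  cross = 1.5·8.5 − 4.5·15.5 = -57.0000; (r_i+r_j)·cross = 6·-57.0000 = -342.0000
edge 1: (4.5,8.5)→(7.5,8.5)  cross = 4.5·8.5 − 7.5·8.5 = -25.5000; (r_i+r_j)·cross = 12·-25.5000 = -306.0000
edge 2: (7.5,8.5)→(18.5,40)  cross = 7.5·40 − 18.5·8.5 = 142.7500; (r_i+r_j)·cross = 26·142.7500 = 3711.5000
edge 3: (18.5,40)→(6.5,39)  cross = 18.5·39 − 6.5·40 = 461.5000; (r_i+r_j)·cross = 25·461.5000 = 11537.5000
edge 4: (6.5,39)→(1.5,30)  cross = 6.5·30 − 1.5·39 = 136.5000; (r_i+r_j)·cross = 8·136.5000 = 1092.0000
edge 5: (1.5,30)→(1.5,15.5)  cross = 1.5·15.5 − 1.5·30 = -21.7500; (r_i+r_j)·cross = 3·-21.7500 = -65.2500
Σcross = 636.5000 → A = |Σcross|/2 = 318.2500 mm²
Σ(r_i+r_j)·cross = 15627.7500 → first moment M = |Σ|/6 = 2604.6250
R_c = M/A = 2604.6250/318.2500 = 8.1842 mm
θ = 343° = 5.986479 rad
V = θ·R_c·A = 5.986479·8.1842·318.2500 = 15592.534 mm³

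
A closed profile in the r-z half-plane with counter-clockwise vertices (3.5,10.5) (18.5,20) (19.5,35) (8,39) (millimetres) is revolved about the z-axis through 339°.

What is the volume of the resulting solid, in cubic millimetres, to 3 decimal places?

Profile (r,z), 4 vertices: (3.5,10.5) (18.5,20) (19.5,35) (8,39)
edge 0: (3.5,10.5)→(18.5,20)  cross = 3.5·20 − 18.5·10.5 = -124.2500; (r_i+r_j)·cross = 22·-124.2500 = -2733.5000
edge 1: (18.5,20)→(19.5,35)  cross = 18.5·35 − 19.5·20 = 257.5000; (r_i+r_j)·cross = 38·257.5000 = 9785.0000
edge 2: (19.5,35)→(8,39)  cross = 19.5·39 − 8·35 = 480.5000; (r_i+r_j)·cross = 27.5·480.5000 = 13213.7500
edge 3: (8,39)→(3.5,10.5)  cross = 8·10.5 − 3.5·39 = -52.5000; (r_i+r_j)·cross = 11.5·-52.5000 = -603.7500
Σcross = 561.2500 → A = |Σcross|/2 = 280.6250 mm²
Σ(r_i+r_j)·cross = 19661.5000 → first moment M = |Σ|/6 = 3276.9167
R_c = M/A = 3276.9167/280.6250 = 11.6772 mm
θ = 339° = 5.916666 rad
V = θ·R_c·A = 5.916666·11.6772·280.6250 = 19388.422 mm³

Volume = 19388.422 mm³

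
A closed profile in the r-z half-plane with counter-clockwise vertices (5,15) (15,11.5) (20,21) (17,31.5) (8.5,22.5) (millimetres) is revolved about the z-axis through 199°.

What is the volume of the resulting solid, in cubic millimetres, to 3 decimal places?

Volume = 7441.125 mm³

Profile (r,z), 5 vertices: (5,15) (15,11.5) (20,21) (17,31.5) (8.5,22.5)
edge 0: (5,15)→(15,11.5)  cross = 5·11.5 − 15·15 = -167.5000; (r_i+r_j)·cross = 20·-167.5000 = -3350.0000
edge 1: (15,11.5)→(20,21)  cross = 15·21 − 20·11.5 = 85.0000; (r_i+r_j)·cross = 35·85.0000 = 2975.0000
edge 2: (20,21)→(17,31.5)  cross = 20·31.5 − 17·21 = 273.0000; (r_i+r_j)·cross = 37·273.0000 = 10101.0000
edge 3: (17,31.5)→(8.5,22.5)  cross = 17·22.5 − 8.5·31.5 = 114.7500; (r_i+r_j)·cross = 25.5·114.7500 = 2926.1250
edge 4: (8.5,22.5)→(5,15)  cross = 8.5·15 − 5·22.5 = 15.0000; (r_i+r_j)·cross = 13.5·15.0000 = 202.5000
Σcross = 320.2500 → A = |Σcross|/2 = 160.1250 mm²
Σ(r_i+r_j)·cross = 12854.6250 → first moment M = |Σ|/6 = 2142.4375
R_c = M/A = 2142.4375/160.1250 = 13.3798 mm
θ = 199° = 3.473205 rad
V = θ·R_c·A = 3.473205·13.3798·160.1250 = 7441.125 mm³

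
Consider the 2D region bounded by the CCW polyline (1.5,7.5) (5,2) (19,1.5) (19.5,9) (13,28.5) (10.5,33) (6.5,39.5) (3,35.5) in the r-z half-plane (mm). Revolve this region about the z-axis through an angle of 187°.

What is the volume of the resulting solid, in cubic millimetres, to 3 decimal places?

Volume = 14220.159 mm³

Profile (r,z), 8 vertices: (1.5,7.5) (5,2) (19,1.5) (19.5,9) (13,28.5) (10.5,33) (6.5,39.5) (3,35.5)
edge 0: (1.5,7.5)→(5,2)  cross = 1.5·2 − 5·7.5 = -34.5000; (r_i+r_j)·cross = 6.5·-34.5000 = -224.2500
edge 1: (5,2)→(19,1.5)  cross = 5·1.5 − 19·2 = -30.5000; (r_i+r_j)·cross = 24·-30.5000 = -732.0000
edge 2: (19,1.5)→(19.5,9)  cross = 19·9 − 19.5·1.5 = 141.7500; (r_i+r_j)·cross = 38.5·141.7500 = 5457.3750
edge 3: (19.5,9)→(13,28.5)  cross = 19.5·28.5 − 13·9 = 438.7500; (r_i+r_j)·cross = 32.5·438.7500 = 14259.3750
edge 4: (13,28.5)→(10.5,33)  cross = 13·33 − 10.5·28.5 = 129.7500; (r_i+r_j)·cross = 23.5·129.7500 = 3049.1250
edge 5: (10.5,33)→(6.5,39.5)  cross = 10.5·39.5 − 6.5·33 = 200.2500; (r_i+r_j)·cross = 17·200.2500 = 3404.2500
edge 6: (6.5,39.5)→(3,35.5)  cross = 6.5·35.5 − 3·39.5 = 112.2500; (r_i+r_j)·cross = 9.5·112.2500 = 1066.3750
edge 7: (3,35.5)→(1.5,7.5)  cross = 3·7.5 − 1.5·35.5 = -30.7500; (r_i+r_j)·cross = 4.5·-30.7500 = -138.3750
Σcross = 927.0000 → A = |Σcross|/2 = 463.5000 mm²
Σ(r_i+r_j)·cross = 26141.8750 → first moment M = |Σ|/6 = 4356.9792
R_c = M/A = 4356.9792/463.5000 = 9.4002 mm
θ = 187° = 3.263766 rad
V = θ·R_c·A = 3.263766·9.4002·463.5000 = 14220.159 mm³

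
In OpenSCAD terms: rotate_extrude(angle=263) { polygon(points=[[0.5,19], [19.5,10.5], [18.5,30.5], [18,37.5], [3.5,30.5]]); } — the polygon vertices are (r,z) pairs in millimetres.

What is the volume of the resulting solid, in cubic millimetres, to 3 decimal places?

Profile (r,z), 5 vertices: (0.5,19) (19.5,10.5) (18.5,30.5) (18,37.5) (3.5,30.5)
edge 0: (0.5,19)→(19.5,10.5)  cross = 0.5·10.5 − 19.5·19 = -365.2500; (r_i+r_j)·cross = 20·-365.2500 = -7305.0000
edge 1: (19.5,10.5)→(18.5,30.5)  cross = 19.5·30.5 − 18.5·10.5 = 400.5000; (r_i+r_j)·cross = 38·400.5000 = 15219.0000
edge 2: (18.5,30.5)→(18,37.5)  cross = 18.5·37.5 − 18·30.5 = 144.7500; (r_i+r_j)·cross = 36.5·144.7500 = 5283.3750
edge 3: (18,37.5)→(3.5,30.5)  cross = 18·30.5 − 3.5·37.5 = 417.7500; (r_i+r_j)·cross = 21.5·417.7500 = 8981.6250
edge 4: (3.5,30.5)→(0.5,19)  cross = 3.5·19 − 0.5·30.5 = 51.2500; (r_i+r_j)·cross = 4·51.2500 = 205.0000
Σcross = 649.0000 → A = |Σcross|/2 = 324.5000 mm²
Σ(r_i+r_j)·cross = 22384.0000 → first moment M = |Σ|/6 = 3730.6667
R_c = M/A = 3730.6667/324.5000 = 11.4967 mm
θ = 263° = 4.590216 rad
V = θ·R_c·A = 4.590216·11.4967·324.5000 = 17124.566 mm³

Volume = 17124.566 mm³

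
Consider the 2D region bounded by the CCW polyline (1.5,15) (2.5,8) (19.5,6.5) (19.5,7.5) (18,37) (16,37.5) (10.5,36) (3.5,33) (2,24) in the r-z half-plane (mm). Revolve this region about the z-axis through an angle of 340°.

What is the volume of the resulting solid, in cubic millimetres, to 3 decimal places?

Volume = 30060.642 mm³

Profile (r,z), 9 vertices: (1.5,15) (2.5,8) (19.5,6.5) (19.5,7.5) (18,37) (16,37.5) (10.5,36) (3.5,33) (2,24)
edge 0: (1.5,15)→(2.5,8)  cross = 1.5·8 − 2.5·15 = -25.5000; (r_i+r_j)·cross = 4·-25.5000 = -102.0000
edge 1: (2.5,8)→(19.5,6.5)  cross = 2.5·6.5 − 19.5·8 = -139.7500; (r_i+r_j)·cross = 22·-139.7500 = -3074.5000
edge 2: (19.5,6.5)→(19.5,7.5)  cross = 19.5·7.5 − 19.5·6.5 = 19.5000; (r_i+r_j)·cross = 39·19.5000 = 760.5000
edge 3: (19.5,7.5)→(18,37)  cross = 19.5·37 − 18·7.5 = 586.5000; (r_i+r_j)·cross = 37.5·586.5000 = 21993.7500
edge 4: (18,37)→(16,37.5)  cross = 18·37.5 − 16·37 = 83.0000; (r_i+r_j)·cross = 34·83.0000 = 2822.0000
edge 5: (16,37.5)→(10.5,36)  cross = 16·36 − 10.5·37.5 = 182.2500; (r_i+r_j)·cross = 26.5·182.2500 = 4829.6250
edge 6: (10.5,36)→(3.5,33)  cross = 10.5·33 − 3.5·36 = 220.5000; (r_i+r_j)·cross = 14·220.5000 = 3087.0000
edge 7: (3.5,33)→(2,24)  cross = 3.5·24 − 2·33 = 18.0000; (r_i+r_j)·cross = 5.5·18.0000 = 99.0000
edge 8: (2,24)→(1.5,15)  cross = 2·15 − 1.5·24 = -6.0000; (r_i+r_j)·cross = 3.5·-6.0000 = -21.0000
Σcross = 938.5000 → A = |Σcross|/2 = 469.2500 mm²
Σ(r_i+r_j)·cross = 30394.3750 → first moment M = |Σ|/6 = 5065.7292
R_c = M/A = 5065.7292/469.2500 = 10.7954 mm
θ = 340° = 5.934119 rad
V = θ·R_c·A = 5.934119·10.7954·469.2500 = 30060.642 mm³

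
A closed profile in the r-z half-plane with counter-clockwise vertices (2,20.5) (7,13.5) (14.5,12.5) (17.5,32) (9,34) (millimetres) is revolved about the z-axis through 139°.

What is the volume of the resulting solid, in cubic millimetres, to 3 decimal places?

Profile (r,z), 5 vertices: (2,20.5) (7,13.5) (14.5,12.5) (17.5,32) (9,34)
edge 0: (2,20.5)→(7,13.5)  cross = 2·13.5 − 7·20.5 = -116.5000; (r_i+r_j)·cross = 9·-116.5000 = -1048.5000
edge 1: (7,13.5)→(14.5,12.5)  cross = 7·12.5 − 14.5·13.5 = -108.2500; (r_i+r_j)·cross = 21.5·-108.2500 = -2327.3750
edge 2: (14.5,12.5)→(17.5,32)  cross = 14.5·32 − 17.5·12.5 = 245.2500; (r_i+r_j)·cross = 32·245.2500 = 7848.0000
edge 3: (17.5,32)→(9,34)  cross = 17.5·34 − 9·32 = 307.0000; (r_i+r_j)·cross = 26.5·307.0000 = 8135.5000
edge 4: (9,34)→(2,20.5)  cross = 9·20.5 − 2·34 = 116.5000; (r_i+r_j)·cross = 11·116.5000 = 1281.5000
Σcross = 444.0000 → A = |Σcross|/2 = 222.0000 mm²
Σ(r_i+r_j)·cross = 13889.1250 → first moment M = |Σ|/6 = 2314.8542
R_c = M/A = 2314.8542/222.0000 = 10.4273 mm
θ = 139° = 2.426008 rad
V = θ·R_c·A = 2.426008·10.4273·222.0000 = 5615.854 mm³

Volume = 5615.854 mm³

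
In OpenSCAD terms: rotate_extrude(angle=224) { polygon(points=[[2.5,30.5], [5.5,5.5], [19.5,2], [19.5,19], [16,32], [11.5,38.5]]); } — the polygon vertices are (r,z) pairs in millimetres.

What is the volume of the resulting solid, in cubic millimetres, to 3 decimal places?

Profile (r,z), 6 vertices: (2.5,30.5) (5.5,5.5) (19.5,2) (19.5,19) (16,32) (11.5,38.5)
edge 0: (2.5,30.5)→(5.5,5.5)  cross = 2.5·5.5 − 5.5·30.5 = -154.0000; (r_i+r_j)·cross = 8·-154.0000 = -1232.0000
edge 1: (5.5,5.5)→(19.5,2)  cross = 5.5·2 − 19.5·5.5 = -96.2500; (r_i+r_j)·cross = 25·-96.2500 = -2406.2500
edge 2: (19.5,2)→(19.5,19)  cross = 19.5·19 − 19.5·2 = 331.5000; (r_i+r_j)·cross = 39·331.5000 = 12928.5000
edge 3: (19.5,19)→(16,32)  cross = 19.5·32 − 16·19 = 320.0000; (r_i+r_j)·cross = 35.5·320.0000 = 11360.0000
edge 4: (16,32)→(11.5,38.5)  cross = 16·38.5 − 11.5·32 = 248.0000; (r_i+r_j)·cross = 27.5·248.0000 = 6820.0000
edge 5: (11.5,38.5)→(2.5,30.5)  cross = 11.5·30.5 − 2.5·38.5 = 254.5000; (r_i+r_j)·cross = 14·254.5000 = 3563.0000
Σcross = 903.7500 → A = |Σcross|/2 = 451.8750 mm²
Σ(r_i+r_j)·cross = 31033.2500 → first moment M = |Σ|/6 = 5172.2083
R_c = M/A = 5172.2083/451.8750 = 11.4461 mm
θ = 224° = 3.909538 rad
V = θ·R_c·A = 3.909538·11.4461·451.8750 = 20220.943 mm³

Volume = 20220.943 mm³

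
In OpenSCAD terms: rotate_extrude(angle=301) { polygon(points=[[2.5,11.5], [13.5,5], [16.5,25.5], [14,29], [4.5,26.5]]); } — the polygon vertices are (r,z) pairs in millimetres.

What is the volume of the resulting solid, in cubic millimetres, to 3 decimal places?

Volume = 11927.062 mm³

Profile (r,z), 5 vertices: (2.5,11.5) (13.5,5) (16.5,25.5) (14,29) (4.5,26.5)
edge 0: (2.5,11.5)→(13.5,5)  cross = 2.5·5 − 13.5·11.5 = -142.7500; (r_i+r_j)·cross = 16·-142.7500 = -2284.0000
edge 1: (13.5,5)→(16.5,25.5)  cross = 13.5·25.5 − 16.5·5 = 261.7500; (r_i+r_j)·cross = 30·261.7500 = 7852.5000
edge 2: (16.5,25.5)→(14,29)  cross = 16.5·29 − 14·25.5 = 121.5000; (r_i+r_j)·cross = 30.5·121.5000 = 3705.7500
edge 3: (14,29)→(4.5,26.5)  cross = 14·26.5 − 4.5·29 = 240.5000; (r_i+r_j)·cross = 18.5·240.5000 = 4449.2500
edge 4: (4.5,26.5)→(2.5,11.5)  cross = 4.5·11.5 − 2.5·26.5 = -14.5000; (r_i+r_j)·cross = 7·-14.5000 = -101.5000
Σcross = 466.5000 → A = |Σcross|/2 = 233.2500 mm²
Σ(r_i+r_j)·cross = 13622.0000 → first moment M = |Σ|/6 = 2270.3333
R_c = M/A = 2270.3333/233.2500 = 9.7335 mm
θ = 301° = 5.253441 rad
V = θ·R_c·A = 5.253441·9.7335·233.2500 = 11927.062 mm³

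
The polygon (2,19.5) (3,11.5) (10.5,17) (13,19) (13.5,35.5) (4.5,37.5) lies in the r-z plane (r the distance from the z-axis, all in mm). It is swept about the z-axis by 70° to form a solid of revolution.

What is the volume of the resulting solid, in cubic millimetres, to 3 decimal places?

Volume = 2062.281 mm³

Profile (r,z), 6 vertices: (2,19.5) (3,11.5) (10.5,17) (13,19) (13.5,35.5) (4.5,37.5)
edge 0: (2,19.5)→(3,11.5)  cross = 2·11.5 − 3·19.5 = -35.5000; (r_i+r_j)·cross = 5·-35.5000 = -177.5000
edge 1: (3,11.5)→(10.5,17)  cross = 3·17 − 10.5·11.5 = -69.7500; (r_i+r_j)·cross = 13.5·-69.7500 = -941.6250
edge 2: (10.5,17)→(13,19)  cross = 10.5·19 − 13·17 = -21.5000; (r_i+r_j)·cross = 23.5·-21.5000 = -505.2500
edge 3: (13,19)→(13.5,35.5)  cross = 13·35.5 − 13.5·19 = 205.0000; (r_i+r_j)·cross = 26.5·205.0000 = 5432.5000
edge 4: (13.5,35.5)→(4.5,37.5)  cross = 13.5·37.5 − 4.5·35.5 = 346.5000; (r_i+r_j)·cross = 18·346.5000 = 6237.0000
edge 5: (4.5,37.5)→(2,19.5)  cross = 4.5·19.5 − 2·37.5 = 12.7500; (r_i+r_j)·cross = 6.5·12.7500 = 82.8750
Σcross = 437.5000 → A = |Σcross|/2 = 218.7500 mm²
Σ(r_i+r_j)·cross = 10128.0000 → first moment M = |Σ|/6 = 1688.0000
R_c = M/A = 1688.0000/218.7500 = 7.7166 mm
θ = 70° = 1.221730 rad
V = θ·R_c·A = 1.221730·7.7166·218.7500 = 2062.281 mm³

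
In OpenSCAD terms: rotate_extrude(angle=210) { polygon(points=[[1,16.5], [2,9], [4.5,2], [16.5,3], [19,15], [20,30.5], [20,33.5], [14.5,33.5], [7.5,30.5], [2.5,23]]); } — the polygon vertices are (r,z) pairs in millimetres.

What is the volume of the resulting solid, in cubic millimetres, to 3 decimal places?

Profile (r,z), 10 vertices: (1,16.5) (2,9) (4.5,2) (16.5,3) (19,15) (20,30.5) (20,33.5) (14.5,33.5) (7.5,30.5) (2.5,23)
edge 0: (1,16.5)→(2,9)  cross = 1·9 − 2·16.5 = -24.0000; (r_i+r_j)·cross = 3·-24.0000 = -72.0000
edge 1: (2,9)→(4.5,2)  cross = 2·2 − 4.5·9 = -36.5000; (r_i+r_j)·cross = 6.5·-36.5000 = -237.2500
edge 2: (4.5,2)→(16.5,3)  cross = 4.5·3 − 16.5·2 = -19.5000; (r_i+r_j)·cross = 21·-19.5000 = -409.5000
edge 3: (16.5,3)→(19,15)  cross = 16.5·15 − 19·3 = 190.5000; (r_i+r_j)·cross = 35.5·190.5000 = 6762.7500
edge 4: (19,15)→(20,30.5)  cross = 19·30.5 − 20·15 = 279.5000; (r_i+r_j)·cross = 39·279.5000 = 10900.5000
edge 5: (20,30.5)→(20,33.5)  cross = 20·33.5 − 20·30.5 = 60.0000; (r_i+r_j)·cross = 40·60.0000 = 2400.0000
edge 6: (20,33.5)→(14.5,33.5)  cross = 20·33.5 − 14.5·33.5 = 184.2500; (r_i+r_j)·cross = 34.5·184.2500 = 6356.6250
edge 7: (14.5,33.5)→(7.5,30.5)  cross = 14.5·30.5 − 7.5·33.5 = 191.0000; (r_i+r_j)·cross = 22·191.0000 = 4202.0000
edge 8: (7.5,30.5)→(2.5,23)  cross = 7.5·23 − 2.5·30.5 = 96.2500; (r_i+r_j)·cross = 10·96.2500 = 962.5000
edge 9: (2.5,23)→(1,16.5)  cross = 2.5·16.5 − 1·23 = 18.2500; (r_i+r_j)·cross = 3.5·18.2500 = 63.8750
Σcross = 939.7500 → A = |Σcross|/2 = 469.8750 mm²
Σ(r_i+r_j)·cross = 30929.5000 → first moment M = |Σ|/6 = 5154.9167
R_c = M/A = 5154.9167/469.8750 = 10.9708 mm
θ = 210° = 3.665191 rad
V = θ·R_c·A = 3.665191·10.9708·469.8750 = 18893.756 mm³

Volume = 18893.756 mm³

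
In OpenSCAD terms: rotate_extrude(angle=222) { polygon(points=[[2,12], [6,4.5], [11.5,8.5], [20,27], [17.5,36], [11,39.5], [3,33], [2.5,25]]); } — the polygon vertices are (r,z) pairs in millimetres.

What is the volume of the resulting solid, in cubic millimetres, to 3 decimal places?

Volume = 16077.297 mm³

Profile (r,z), 8 vertices: (2,12) (6,4.5) (11.5,8.5) (20,27) (17.5,36) (11,39.5) (3,33) (2.5,25)
edge 0: (2,12)→(6,4.5)  cross = 2·4.5 − 6·12 = -63.0000; (r_i+r_j)·cross = 8·-63.0000 = -504.0000
edge 1: (6,4.5)→(11.5,8.5)  cross = 6·8.5 − 11.5·4.5 = -0.7500; (r_i+r_j)·cross = 17.5·-0.7500 = -13.1250
edge 2: (11.5,8.5)→(20,27)  cross = 11.5·27 − 20·8.5 = 140.5000; (r_i+r_j)·cross = 31.5·140.5000 = 4425.7500
edge 3: (20,27)→(17.5,36)  cross = 20·36 − 17.5·27 = 247.5000; (r_i+r_j)·cross = 37.5·247.5000 = 9281.2500
edge 4: (17.5,36)→(11,39.5)  cross = 17.5·39.5 − 11·36 = 295.2500; (r_i+r_j)·cross = 28.5·295.2500 = 8414.6250
edge 5: (11,39.5)→(3,33)  cross = 11·33 − 3·39.5 = 244.5000; (r_i+r_j)·cross = 14·244.5000 = 3423.0000
edge 6: (3,33)→(2.5,25)  cross = 3·25 − 2.5·33 = -7.5000; (r_i+r_j)·cross = 5.5·-7.5000 = -41.2500
edge 7: (2.5,25)→(2,12)  cross = 2.5·12 − 2·25 = -20.0000; (r_i+r_j)·cross = 4.5·-20.0000 = -90.0000
Σcross = 836.5000 → A = |Σcross|/2 = 418.2500 mm²
Σ(r_i+r_j)·cross = 24896.2500 → first moment M = |Σ|/6 = 4149.3750
R_c = M/A = 4149.3750/418.2500 = 9.9208 mm
θ = 222° = 3.874631 rad
V = θ·R_c·A = 3.874631·9.9208·418.2500 = 16077.297 mm³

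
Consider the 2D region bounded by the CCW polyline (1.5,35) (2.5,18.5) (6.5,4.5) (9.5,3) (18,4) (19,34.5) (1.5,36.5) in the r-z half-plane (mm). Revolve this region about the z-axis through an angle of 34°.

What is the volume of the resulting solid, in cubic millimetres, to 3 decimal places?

Volume = 3093.864 mm³

Profile (r,z), 7 vertices: (1.5,35) (2.5,18.5) (6.5,4.5) (9.5,3) (18,4) (19,34.5) (1.5,36.5)
edge 0: (1.5,35)→(2.5,18.5)  cross = 1.5·18.5 − 2.5·35 = -59.7500; (r_i+r_j)·cross = 4·-59.7500 = -239.0000
edge 1: (2.5,18.5)→(6.5,4.5)  cross = 2.5·4.5 − 6.5·18.5 = -109.0000; (r_i+r_j)·cross = 9·-109.0000 = -981.0000
edge 2: (6.5,4.5)→(9.5,3)  cross = 6.5·3 − 9.5·4.5 = -23.2500; (r_i+r_j)·cross = 16·-23.2500 = -372.0000
edge 3: (9.5,3)→(18,4)  cross = 9.5·4 − 18·3 = -16.0000; (r_i+r_j)·cross = 27.5·-16.0000 = -440.0000
edge 4: (18,4)→(19,34.5)  cross = 18·34.5 − 19·4 = 545.0000; (r_i+r_j)·cross = 37·545.0000 = 20165.0000
edge 5: (19,34.5)→(1.5,36.5)  cross = 19·36.5 − 1.5·34.5 = 641.7500; (r_i+r_j)·cross = 20.5·641.7500 = 13155.8750
edge 6: (1.5,36.5)→(1.5,35)  cross = 1.5·35 − 1.5·36.5 = -2.2500; (r_i+r_j)·cross = 3·-2.2500 = -6.7500
Σcross = 976.5000 → A = |Σcross|/2 = 488.2500 mm²
Σ(r_i+r_j)·cross = 31282.1250 → first moment M = |Σ|/6 = 5213.6875
R_c = M/A = 5213.6875/488.2500 = 10.6783 mm
θ = 34° = 0.593412 rad
V = θ·R_c·A = 0.593412·10.6783·488.2500 = 3093.864 mm³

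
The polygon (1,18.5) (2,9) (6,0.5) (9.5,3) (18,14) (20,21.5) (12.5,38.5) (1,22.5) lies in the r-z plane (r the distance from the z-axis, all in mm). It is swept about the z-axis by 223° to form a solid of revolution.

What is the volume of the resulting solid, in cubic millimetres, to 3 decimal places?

Profile (r,z), 8 vertices: (1,18.5) (2,9) (6,0.5) (9.5,3) (18,14) (20,21.5) (12.5,38.5) (1,22.5)
edge 0: (1,18.5)→(2,9)  cross = 1·9 − 2·18.5 = -28.0000; (r_i+r_j)·cross = 3·-28.0000 = -84.0000
edge 1: (2,9)→(6,0.5)  cross = 2·0.5 − 6·9 = -53.0000; (r_i+r_j)·cross = 8·-53.0000 = -424.0000
edge 2: (6,0.5)→(9.5,3)  cross = 6·3 − 9.5·0.5 = 13.2500; (r_i+r_j)·cross = 15.5·13.2500 = 205.3750
edge 3: (9.5,3)→(18,14)  cross = 9.5·14 − 18·3 = 79.0000; (r_i+r_j)·cross = 27.5·79.0000 = 2172.5000
edge 4: (18,14)→(20,21.5)  cross = 18·21.5 − 20·14 = 107.0000; (r_i+r_j)·cross = 38·107.0000 = 4066.0000
edge 5: (20,21.5)→(12.5,38.5)  cross = 20·38.5 − 12.5·21.5 = 501.2500; (r_i+r_j)·cross = 32.5·501.2500 = 16290.6250
edge 6: (12.5,38.5)→(1,22.5)  cross = 12.5·22.5 − 1·38.5 = 242.7500; (r_i+r_j)·cross = 13.5·242.7500 = 3277.1250
edge 7: (1,22.5)→(1,18.5)  cross = 1·18.5 − 1·22.5 = -4.0000; (r_i+r_j)·cross = 2·-4.0000 = -8.0000
Σcross = 858.2500 → A = |Σcross|/2 = 429.1250 mm²
Σ(r_i+r_j)·cross = 25495.6250 → first moment M = |Σ|/6 = 4249.2708
R_c = M/A = 4249.2708/429.1250 = 9.9022 mm
θ = 223° = 3.892084 rad
V = θ·R_c·A = 3.892084·9.9022·429.1250 = 16538.520 mm³

Volume = 16538.520 mm³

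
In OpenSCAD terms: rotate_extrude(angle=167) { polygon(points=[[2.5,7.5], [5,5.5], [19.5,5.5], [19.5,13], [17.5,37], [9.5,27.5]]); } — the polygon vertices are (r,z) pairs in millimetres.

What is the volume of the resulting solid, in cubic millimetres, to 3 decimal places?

Profile (r,z), 6 vertices: (2.5,7.5) (5,5.5) (19.5,5.5) (19.5,13) (17.5,37) (9.5,27.5)
edge 0: (2.5,7.5)→(5,5.5)  cross = 2.5·5.5 − 5·7.5 = -23.7500; (r_i+r_j)·cross = 7.5·-23.7500 = -178.1250
edge 1: (5,5.5)→(19.5,5.5)  cross = 5·5.5 − 19.5·5.5 = -79.7500; (r_i+r_j)·cross = 24.5·-79.7500 = -1953.8750
edge 2: (19.5,5.5)→(19.5,13)  cross = 19.5·13 − 19.5·5.5 = 146.2500; (r_i+r_j)·cross = 39·146.2500 = 5703.7500
edge 3: (19.5,13)→(17.5,37)  cross = 19.5·37 − 17.5·13 = 494.0000; (r_i+r_j)·cross = 37·494.0000 = 18278.0000
edge 4: (17.5,37)→(9.5,27.5)  cross = 17.5·27.5 − 9.5·37 = 129.7500; (r_i+r_j)·cross = 27·129.7500 = 3503.2500
edge 5: (9.5,27.5)→(2.5,7.5)  cross = 9.5·7.5 − 2.5·27.5 = 2.5000; (r_i+r_j)·cross = 12·2.5000 = 30.0000
Σcross = 669.0000 → A = |Σcross|/2 = 334.5000 mm²
Σ(r_i+r_j)·cross = 25383.0000 → first moment M = |Σ|/6 = 4230.5000
R_c = M/A = 4230.5000/334.5000 = 12.6472 mm
θ = 167° = 2.914700 rad
V = θ·R_c·A = 2.914700·12.6472·334.5000 = 12330.638 mm³

Volume = 12330.638 mm³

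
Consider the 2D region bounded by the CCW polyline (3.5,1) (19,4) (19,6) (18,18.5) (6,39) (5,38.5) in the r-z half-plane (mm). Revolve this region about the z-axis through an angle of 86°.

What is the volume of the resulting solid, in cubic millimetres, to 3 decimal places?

Volume = 5958.434 mm³

Profile (r,z), 6 vertices: (3.5,1) (19,4) (19,6) (18,18.5) (6,39) (5,38.5)
edge 0: (3.5,1)→(19,4)  cross = 3.5·4 − 19·1 = -5.0000; (r_i+r_j)·cross = 22.5·-5.0000 = -112.5000
edge 1: (19,4)→(19,6)  cross = 19·6 − 19·4 = 38.0000; (r_i+r_j)·cross = 38·38.0000 = 1444.0000
edge 2: (19,6)→(18,18.5)  cross = 19·18.5 − 18·6 = 243.5000; (r_i+r_j)·cross = 37·243.5000 = 9009.5000
edge 3: (18,18.5)→(6,39)  cross = 18·39 − 6·18.5 = 591.0000; (r_i+r_j)·cross = 24·591.0000 = 14184.0000
edge 4: (6,39)→(5,38.5)  cross = 6·38.5 − 5·39 = 36.0000; (r_i+r_j)·cross = 11·36.0000 = 396.0000
edge 5: (5,38.5)→(3.5,1)  cross = 5·1 − 3.5·38.5 = -129.7500; (r_i+r_j)·cross = 8.5·-129.7500 = -1102.8750
Σcross = 773.7500 → A = |Σcross|/2 = 386.8750 mm²
Σ(r_i+r_j)·cross = 23818.1250 → first moment M = |Σ|/6 = 3969.6875
R_c = M/A = 3969.6875/386.8750 = 10.2609 mm
θ = 86° = 1.500983 rad
V = θ·R_c·A = 1.500983·10.2609·386.8750 = 5958.434 mm³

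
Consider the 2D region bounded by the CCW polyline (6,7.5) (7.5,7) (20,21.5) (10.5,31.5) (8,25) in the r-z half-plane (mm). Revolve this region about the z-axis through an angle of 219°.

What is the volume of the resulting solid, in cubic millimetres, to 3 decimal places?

Profile (r,z), 5 vertices: (6,7.5) (7.5,7) (20,21.5) (10.5,31.5) (8,25)
edge 0: (6,7.5)→(7.5,7)  cross = 6·7 − 7.5·7.5 = -14.2500; (r_i+r_j)·cross = 13.5·-14.2500 = -192.3750
edge 1: (7.5,7)→(20,21.5)  cross = 7.5·21.5 − 20·7 = 21.2500; (r_i+r_j)·cross = 27.5·21.2500 = 584.3750
edge 2: (20,21.5)→(10.5,31.5)  cross = 20·31.5 − 10.5·21.5 = 404.2500; (r_i+r_j)·cross = 30.5·404.2500 = 12329.6250
edge 3: (10.5,31.5)→(8,25)  cross = 10.5·25 − 8·31.5 = 10.5000; (r_i+r_j)·cross = 18.5·10.5000 = 194.2500
edge 4: (8,25)→(6,7.5)  cross = 8·7.5 − 6·25 = -90.0000; (r_i+r_j)·cross = 14·-90.0000 = -1260.0000
Σcross = 331.7500 → A = |Σcross|/2 = 165.8750 mm²
Σ(r_i+r_j)·cross = 11655.8750 → first moment M = |Σ|/6 = 1942.6458
R_c = M/A = 1942.6458/165.8750 = 11.7115 mm
θ = 219° = 3.822271 rad
V = θ·R_c·A = 3.822271·11.7115·165.8750 = 7425.319 mm³

Volume = 7425.319 mm³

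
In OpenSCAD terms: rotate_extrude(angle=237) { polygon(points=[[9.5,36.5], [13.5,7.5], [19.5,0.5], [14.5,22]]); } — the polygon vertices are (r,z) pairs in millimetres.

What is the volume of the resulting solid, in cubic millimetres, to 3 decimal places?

Profile (r,z), 4 vertices: (9.5,36.5) (13.5,7.5) (19.5,0.5) (14.5,22)
edge 0: (9.5,36.5)→(13.5,7.5)  cross = 9.5·7.5 − 13.5·36.5 = -421.5000; (r_i+r_j)·cross = 23·-421.5000 = -9694.5000
edge 1: (13.5,7.5)→(19.5,0.5)  cross = 13.5·0.5 − 19.5·7.5 = -139.5000; (r_i+r_j)·cross = 33·-139.5000 = -4603.5000
edge 2: (19.5,0.5)→(14.5,22)  cross = 19.5·22 − 14.5·0.5 = 421.7500; (r_i+r_j)·cross = 34·421.7500 = 14339.5000
edge 3: (14.5,22)→(9.5,36.5)  cross = 14.5·36.5 − 9.5·22 = 320.2500; (r_i+r_j)·cross = 24·320.2500 = 7686.0000
Σcross = 181.0000 → A = |Σcross|/2 = 90.5000 mm²
Σ(r_i+r_j)·cross = 7727.5000 → first moment M = |Σ|/6 = 1287.9167
R_c = M/A = 1287.9167/90.5000 = 14.2311 mm
θ = 237° = 4.136430 rad
V = θ·R_c·A = 4.136430·14.2311·90.5000 = 5327.378 mm³

Volume = 5327.378 mm³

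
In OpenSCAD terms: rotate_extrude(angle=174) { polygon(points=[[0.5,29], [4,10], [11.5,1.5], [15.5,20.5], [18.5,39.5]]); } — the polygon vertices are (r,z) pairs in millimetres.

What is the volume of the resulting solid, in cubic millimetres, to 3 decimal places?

Volume = 10775.205 mm³

Profile (r,z), 5 vertices: (0.5,29) (4,10) (11.5,1.5) (15.5,20.5) (18.5,39.5)
edge 0: (0.5,29)→(4,10)  cross = 0.5·10 − 4·29 = -111.0000; (r_i+r_j)·cross = 4.5·-111.0000 = -499.5000
edge 1: (4,10)→(11.5,1.5)  cross = 4·1.5 − 11.5·10 = -109.0000; (r_i+r_j)·cross = 15.5·-109.0000 = -1689.5000
edge 2: (11.5,1.5)→(15.5,20.5)  cross = 11.5·20.5 − 15.5·1.5 = 212.5000; (r_i+r_j)·cross = 27·212.5000 = 5737.5000
edge 3: (15.5,20.5)→(18.5,39.5)  cross = 15.5·39.5 − 18.5·20.5 = 233.0000; (r_i+r_j)·cross = 34·233.0000 = 7922.0000
edge 4: (18.5,39.5)→(0.5,29)  cross = 18.5·29 − 0.5·39.5 = 516.7500; (r_i+r_j)·cross = 19·516.7500 = 9818.2500
Σcross = 742.2500 → A = |Σcross|/2 = 371.1250 mm²
Σ(r_i+r_j)·cross = 21288.7500 → first moment M = |Σ|/6 = 3548.1250
R_c = M/A = 3548.1250/371.1250 = 9.5605 mm
θ = 174° = 3.036873 rad
V = θ·R_c·A = 3.036873·9.5605·371.1250 = 10775.205 mm³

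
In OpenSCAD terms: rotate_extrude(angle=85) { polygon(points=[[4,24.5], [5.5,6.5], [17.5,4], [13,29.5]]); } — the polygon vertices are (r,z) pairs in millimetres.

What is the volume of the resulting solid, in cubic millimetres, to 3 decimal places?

Volume = 3566.591 mm³

Profile (r,z), 4 vertices: (4,24.5) (5.5,6.5) (17.5,4) (13,29.5)
edge 0: (4,24.5)→(5.5,6.5)  cross = 4·6.5 − 5.5·24.5 = -108.7500; (r_i+r_j)·cross = 9.5·-108.7500 = -1033.1250
edge 1: (5.5,6.5)→(17.5,4)  cross = 5.5·4 − 17.5·6.5 = -91.7500; (r_i+r_j)·cross = 23·-91.7500 = -2110.2500
edge 2: (17.5,4)→(13,29.5)  cross = 17.5·29.5 − 13·4 = 464.2500; (r_i+r_j)·cross = 30.5·464.2500 = 14159.6250
edge 3: (13,29.5)→(4,24.5)  cross = 13·24.5 − 4·29.5 = 200.5000; (r_i+r_j)·cross = 17·200.5000 = 3408.5000
Σcross = 464.2500 → A = |Σcross|/2 = 232.1250 mm²
Σ(r_i+r_j)·cross = 14424.7500 → first moment M = |Σ|/6 = 2404.1250
R_c = M/A = 2404.1250/232.1250 = 10.3570 mm
θ = 85° = 1.483530 rad
V = θ·R_c·A = 1.483530·10.3570·232.1250 = 3566.591 mm³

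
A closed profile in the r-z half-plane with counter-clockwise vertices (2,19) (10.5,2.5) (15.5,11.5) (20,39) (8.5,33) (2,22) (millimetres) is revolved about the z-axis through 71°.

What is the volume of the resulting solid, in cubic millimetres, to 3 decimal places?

Volume = 4875.001 mm³

Profile (r,z), 6 vertices: (2,19) (10.5,2.5) (15.5,11.5) (20,39) (8.5,33) (2,22)
edge 0: (2,19)→(10.5,2.5)  cross = 2·2.5 − 10.5·19 = -194.5000; (r_i+r_j)·cross = 12.5·-194.5000 = -2431.2500
edge 1: (10.5,2.5)→(15.5,11.5)  cross = 10.5·11.5 − 15.5·2.5 = 82.0000; (r_i+r_j)·cross = 26·82.0000 = 2132.0000
edge 2: (15.5,11.5)→(20,39)  cross = 15.5·39 − 20·11.5 = 374.5000; (r_i+r_j)·cross = 35.5·374.5000 = 13294.7500
edge 3: (20,39)→(8.5,33)  cross = 20·33 − 8.5·39 = 328.5000; (r_i+r_j)·cross = 28.5·328.5000 = 9362.2500
edge 4: (8.5,33)→(2,22)  cross = 8.5·22 − 2·33 = 121.0000; (r_i+r_j)·cross = 10.5·121.0000 = 1270.5000
edge 5: (2,22)→(2,19)  cross = 2·19 − 2·22 = -6.0000; (r_i+r_j)·cross = 4·-6.0000 = -24.0000
Σcross = 705.5000 → A = |Σcross|/2 = 352.7500 mm²
Σ(r_i+r_j)·cross = 23604.2500 → first moment M = |Σ|/6 = 3934.0417
R_c = M/A = 3934.0417/352.7500 = 11.1525 mm
θ = 71° = 1.239184 rad
V = θ·R_c·A = 1.239184·11.1525·352.7500 = 4875.001 mm³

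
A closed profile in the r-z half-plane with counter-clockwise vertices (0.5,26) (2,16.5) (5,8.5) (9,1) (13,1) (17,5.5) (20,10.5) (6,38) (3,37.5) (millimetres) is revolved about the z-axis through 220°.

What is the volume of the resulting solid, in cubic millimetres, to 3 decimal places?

Profile (r,z), 9 vertices: (0.5,26) (2,16.5) (5,8.5) (9,1) (13,1) (17,5.5) (20,10.5) (6,38) (3,37.5)
edge 0: (0.5,26)→(2,16.5)  cross = 0.5·16.5 − 2·26 = -43.7500; (r_i+r_j)·cross = 2.5·-43.7500 = -109.3750
edge 1: (2,16.5)→(5,8.5)  cross = 2·8.5 − 5·16.5 = -65.5000; (r_i+r_j)·cross = 7·-65.5000 = -458.5000
edge 2: (5,8.5)→(9,1)  cross = 5·1 − 9·8.5 = -71.5000; (r_i+r_j)·cross = 14·-71.5000 = -1001.0000
edge 3: (9,1)→(13,1)  cross = 9·1 − 13·1 = -4.0000; (r_i+r_j)·cross = 22·-4.0000 = -88.0000
edge 4: (13,1)→(17,5.5)  cross = 13·5.5 − 17·1 = 54.5000; (r_i+r_j)·cross = 30·54.5000 = 1635.0000
edge 5: (17,5.5)→(20,10.5)  cross = 17·10.5 − 20·5.5 = 68.5000; (r_i+r_j)·cross = 37·68.5000 = 2534.5000
edge 6: (20,10.5)→(6,38)  cross = 20·38 − 6·10.5 = 697.0000; (r_i+r_j)·cross = 26·697.0000 = 18122.0000
edge 7: (6,38)→(3,37.5)  cross = 6·37.5 − 3·38 = 111.0000; (r_i+r_j)·cross = 9·111.0000 = 999.0000
edge 8: (3,37.5)→(0.5,26)  cross = 3·26 − 0.5·37.5 = 59.2500; (r_i+r_j)·cross = 3.5·59.2500 = 207.3750
Σcross = 805.5000 → A = |Σcross|/2 = 402.7500 mm²
Σ(r_i+r_j)·cross = 21841.0000 → first moment M = |Σ|/6 = 3640.1667
R_c = M/A = 3640.1667/402.7500 = 9.0383 mm
θ = 220° = 3.839724 rad
V = θ·R_c·A = 3.839724·9.0383·402.7500 = 13977.237 mm³

Volume = 13977.237 mm³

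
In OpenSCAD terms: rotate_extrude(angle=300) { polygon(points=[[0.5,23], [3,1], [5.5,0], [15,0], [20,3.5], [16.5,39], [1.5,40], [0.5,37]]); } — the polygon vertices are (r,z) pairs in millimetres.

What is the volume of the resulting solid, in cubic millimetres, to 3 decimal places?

Profile (r,z), 8 vertices: (0.5,23) (3,1) (5.5,0) (15,0) (20,3.5) (16.5,39) (1.5,40) (0.5,37)
edge 0: (0.5,23)→(3,1)  cross = 0.5·1 − 3·23 = -68.5000; (r_i+r_j)·cross = 3.5·-68.5000 = -239.7500
edge 1: (3,1)→(5.5,0)  cross = 3·0 − 5.5·1 = -5.5000; (r_i+r_j)·cross = 8.5·-5.5000 = -46.7500
edge 2: (5.5,0)→(15,0)  cross = 5.5·0 − 15·0 = 0.0000; (r_i+r_j)·cross = 20.5·0.0000 = 0.0000
edge 3: (15,0)→(20,3.5)  cross = 15·3.5 − 20·0 = 52.5000; (r_i+r_j)·cross = 35·52.5000 = 1837.5000
edge 4: (20,3.5)→(16.5,39)  cross = 20·39 − 16.5·3.5 = 722.2500; (r_i+r_j)·cross = 36.5·722.2500 = 26362.1250
edge 5: (16.5,39)→(1.5,40)  cross = 16.5·40 − 1.5·39 = 601.5000; (r_i+r_j)·cross = 18·601.5000 = 10827.0000
edge 6: (1.5,40)→(0.5,37)  cross = 1.5·37 − 0.5·40 = 35.5000; (r_i+r_j)·cross = 2·35.5000 = 71.0000
edge 7: (0.5,37)→(0.5,23)  cross = 0.5·23 − 0.5·37 = -7.0000; (r_i+r_j)·cross = 1·-7.0000 = -7.0000
Σcross = 1330.7500 → A = |Σcross|/2 = 665.3750 mm²
Σ(r_i+r_j)·cross = 38804.1250 → first moment M = |Σ|/6 = 6467.3542
R_c = M/A = 6467.3542/665.3750 = 9.7199 mm
θ = 300° = 5.235988 rad
V = θ·R_c·A = 5.235988·9.7199·665.3750 = 33862.987 mm³

Volume = 33862.987 mm³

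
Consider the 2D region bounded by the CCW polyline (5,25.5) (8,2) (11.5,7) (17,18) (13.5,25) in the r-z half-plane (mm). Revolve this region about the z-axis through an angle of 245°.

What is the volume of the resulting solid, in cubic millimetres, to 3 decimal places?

Volume = 7295.398 mm³

Profile (r,z), 5 vertices: (5,25.5) (8,2) (11.5,7) (17,18) (13.5,25)
edge 0: (5,25.5)→(8,2)  cross = 5·2 − 8·25.5 = -194.0000; (r_i+r_j)·cross = 13·-194.0000 = -2522.0000
edge 1: (8,2)→(11.5,7)  cross = 8·7 − 11.5·2 = 33.0000; (r_i+r_j)·cross = 19.5·33.0000 = 643.5000
edge 2: (11.5,7)→(17,18)  cross = 11.5·18 − 17·7 = 88.0000; (r_i+r_j)·cross = 28.5·88.0000 = 2508.0000
edge 3: (17,18)→(13.5,25)  cross = 17·25 − 13.5·18 = 182.0000; (r_i+r_j)·cross = 30.5·182.0000 = 5551.0000
edge 4: (13.5,25)→(5,25.5)  cross = 13.5·25.5 − 5·25 = 219.2500; (r_i+r_j)·cross = 18.5·219.2500 = 4056.1250
Σcross = 328.2500 → A = |Σcross|/2 = 164.1250 mm²
Σ(r_i+r_j)·cross = 10236.6250 → first moment M = |Σ|/6 = 1706.1042
R_c = M/A = 1706.1042/164.1250 = 10.3952 mm
θ = 245° = 4.276057 rad
V = θ·R_c·A = 4.276057·10.3952·164.1250 = 7295.398 mm³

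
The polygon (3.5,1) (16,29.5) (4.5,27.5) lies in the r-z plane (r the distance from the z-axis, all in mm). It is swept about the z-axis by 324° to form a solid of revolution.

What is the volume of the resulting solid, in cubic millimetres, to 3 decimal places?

Volume = 6848.044 mm³

Profile (r,z), 3 vertices: (3.5,1) (16,29.5) (4.5,27.5)
edge 0: (3.5,1)→(16,29.5)  cross = 3.5·29.5 − 16·1 = 87.2500; (r_i+r_j)·cross = 19.5·87.2500 = 1701.3750
edge 1: (16,29.5)→(4.5,27.5)  cross = 16·27.5 − 4.5·29.5 = 307.2500; (r_i+r_j)·cross = 20.5·307.2500 = 6298.6250
edge 2: (4.5,27.5)→(3.5,1)  cross = 4.5·1 − 3.5·27.5 = -91.7500; (r_i+r_j)·cross = 8·-91.7500 = -734.0000
Σcross = 302.7500 → A = |Σcross|/2 = 151.3750 mm²
Σ(r_i+r_j)·cross = 7266.0000 → first moment M = |Σ|/6 = 1211.0000
R_c = M/A = 1211.0000/151.3750 = 8.0000 mm
θ = 324° = 5.654867 rad
V = θ·R_c·A = 5.654867·8.0000·151.3750 = 6848.044 mm³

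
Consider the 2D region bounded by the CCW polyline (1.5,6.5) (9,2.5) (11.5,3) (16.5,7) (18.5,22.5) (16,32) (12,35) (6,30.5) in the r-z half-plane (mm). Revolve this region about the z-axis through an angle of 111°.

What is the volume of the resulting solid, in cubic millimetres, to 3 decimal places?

Profile (r,z), 8 vertices: (1.5,6.5) (9,2.5) (11.5,3) (16.5,7) (18.5,22.5) (16,32) (12,35) (6,30.5)
edge 0: (1.5,6.5)→(9,2.5)  cross = 1.5·2.5 − 9·6.5 = -54.7500; (r_i+r_j)·cross = 10.5·-54.7500 = -574.8750
edge 1: (9,2.5)→(11.5,3)  cross = 9·3 − 11.5·2.5 = -1.7500; (r_i+r_j)·cross = 20.5·-1.7500 = -35.8750
edge 2: (11.5,3)→(16.5,7)  cross = 11.5·7 − 16.5·3 = 31.0000; (r_i+r_j)·cross = 28·31.0000 = 868.0000
edge 3: (16.5,7)→(18.5,22.5)  cross = 16.5·22.5 − 18.5·7 = 241.7500; (r_i+r_j)·cross = 35·241.7500 = 8461.2500
edge 4: (18.5,22.5)→(16,32)  cross = 18.5·32 − 16·22.5 = 232.0000; (r_i+r_j)·cross = 34.5·232.0000 = 8004.0000
edge 5: (16,32)→(12,35)  cross = 16·35 − 12·32 = 176.0000; (r_i+r_j)·cross = 28·176.0000 = 4928.0000
edge 6: (12,35)→(6,30.5)  cross = 12·30.5 − 6·35 = 156.0000; (r_i+r_j)·cross = 18·156.0000 = 2808.0000
edge 7: (6,30.5)→(1.5,6.5)  cross = 6·6.5 − 1.5·30.5 = -6.7500; (r_i+r_j)·cross = 7.5·-6.7500 = -50.6250
Σcross = 773.5000 → A = |Σcross|/2 = 386.7500 mm²
Σ(r_i+r_j)·cross = 24407.8750 → first moment M = |Σ|/6 = 4067.9792
R_c = M/A = 4067.9792/386.7500 = 10.5184 mm
θ = 111° = 1.937315 rad
V = θ·R_c·A = 1.937315·10.5184·386.7500 = 7880.959 mm³

Volume = 7880.959 mm³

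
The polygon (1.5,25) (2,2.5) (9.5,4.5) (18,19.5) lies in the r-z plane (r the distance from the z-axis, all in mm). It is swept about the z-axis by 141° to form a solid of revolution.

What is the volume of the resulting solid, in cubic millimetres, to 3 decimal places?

Profile (r,z), 4 vertices: (1.5,25) (2,2.5) (9.5,4.5) (18,19.5)
edge 0: (1.5,25)→(2,2.5)  cross = 1.5·2.5 − 2·25 = -46.2500; (r_i+r_j)·cross = 3.5·-46.2500 = -161.8750
edge 1: (2,2.5)→(9.5,4.5)  cross = 2·4.5 − 9.5·2.5 = -14.7500; (r_i+r_j)·cross = 11.5·-14.7500 = -169.6250
edge 2: (9.5,4.5)→(18,19.5)  cross = 9.5·19.5 − 18·4.5 = 104.2500; (r_i+r_j)·cross = 27.5·104.2500 = 2866.8750
edge 3: (18,19.5)→(1.5,25)  cross = 18·25 − 1.5·19.5 = 420.7500; (r_i+r_j)·cross = 19.5·420.7500 = 8204.6250
Σcross = 464.0000 → A = |Σcross|/2 = 232.0000 mm²
Σ(r_i+r_j)·cross = 10740.0000 → first moment M = |Σ|/6 = 1790.0000
R_c = M/A = 1790.0000/232.0000 = 7.7155 mm
θ = 141° = 2.460914 rad
V = θ·R_c·A = 2.460914·7.7155·232.0000 = 4405.036 mm³

Volume = 4405.036 mm³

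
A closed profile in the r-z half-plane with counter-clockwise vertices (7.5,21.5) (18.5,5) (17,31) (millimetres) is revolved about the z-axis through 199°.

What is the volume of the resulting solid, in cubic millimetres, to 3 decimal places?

Profile (r,z), 3 vertices: (7.5,21.5) (18.5,5) (17,31)
edge 0: (7.5,21.5)→(18.5,5)  cross = 7.5·5 − 18.5·21.5 = -360.2500; (r_i+r_j)·cross = 26·-360.2500 = -9366.5000
edge 1: (18.5,5)→(17,31)  cross = 18.5·31 − 17·5 = 488.5000; (r_i+r_j)·cross = 35.5·488.5000 = 17341.7500
edge 2: (17,31)→(7.5,21.5)  cross = 17·21.5 − 7.5·31 = 133.0000; (r_i+r_j)·cross = 24.5·133.0000 = 3258.5000
Σcross = 261.2500 → A = |Σcross|/2 = 130.6250 mm²
Σ(r_i+r_j)·cross = 11233.7500 → first moment M = |Σ|/6 = 1872.2917
R_c = M/A = 1872.2917/130.6250 = 14.3333 mm
θ = 199° = 3.473205 rad
V = θ·R_c·A = 3.473205·14.3333·130.6250 = 6502.853 mm³

Volume = 6502.853 mm³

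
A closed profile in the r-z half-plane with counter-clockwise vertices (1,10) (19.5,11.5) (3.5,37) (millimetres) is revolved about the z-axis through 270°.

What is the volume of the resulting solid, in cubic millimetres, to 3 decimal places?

Volume = 9344.667 mm³

Profile (r,z), 3 vertices: (1,10) (19.5,11.5) (3.5,37)
edge 0: (1,10)→(19.5,11.5)  cross = 1·11.5 − 19.5·10 = -183.5000; (r_i+r_j)·cross = 20.5·-183.5000 = -3761.7500
edge 1: (19.5,11.5)→(3.5,37)  cross = 19.5·37 − 3.5·11.5 = 681.2500; (r_i+r_j)·cross = 23·681.2500 = 15668.7500
edge 2: (3.5,37)→(1,10)  cross = 3.5·10 − 1·37 = -2.0000; (r_i+r_j)·cross = 4.5·-2.0000 = -9.0000
Σcross = 495.7500 → A = |Σcross|/2 = 247.8750 mm²
Σ(r_i+r_j)·cross = 11898.0000 → first moment M = |Σ|/6 = 1983.0000
R_c = M/A = 1983.0000/247.8750 = 8.0000 mm
θ = 270° = 4.712389 rad
V = θ·R_c·A = 4.712389·8.0000·247.8750 = 9344.667 mm³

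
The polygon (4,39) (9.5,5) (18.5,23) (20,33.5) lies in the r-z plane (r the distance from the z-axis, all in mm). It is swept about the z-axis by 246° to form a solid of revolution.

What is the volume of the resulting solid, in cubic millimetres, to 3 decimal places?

Volume = 14634.160 mm³

Profile (r,z), 4 vertices: (4,39) (9.5,5) (18.5,23) (20,33.5)
edge 0: (4,39)→(9.5,5)  cross = 4·5 − 9.5·39 = -350.5000; (r_i+r_j)·cross = 13.5·-350.5000 = -4731.7500
edge 1: (9.5,5)→(18.5,23)  cross = 9.5·23 − 18.5·5 = 126.0000; (r_i+r_j)·cross = 28·126.0000 = 3528.0000
edge 2: (18.5,23)→(20,33.5)  cross = 18.5·33.5 − 20·23 = 159.7500; (r_i+r_j)·cross = 38.5·159.7500 = 6150.3750
edge 3: (20,33.5)→(4,39)  cross = 20·39 − 4·33.5 = 646.0000; (r_i+r_j)·cross = 24·646.0000 = 15504.0000
Σcross = 581.2500 → A = |Σcross|/2 = 290.6250 mm²
Σ(r_i+r_j)·cross = 20450.6250 → first moment M = |Σ|/6 = 3408.4375
R_c = M/A = 3408.4375/290.6250 = 11.7280 mm
θ = 246° = 4.293510 rad
V = θ·R_c·A = 4.293510·11.7280·290.6250 = 14634.160 mm³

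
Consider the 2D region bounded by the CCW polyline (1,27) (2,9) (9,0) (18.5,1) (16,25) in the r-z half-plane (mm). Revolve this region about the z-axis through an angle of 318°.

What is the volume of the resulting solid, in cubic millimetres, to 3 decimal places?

Profile (r,z), 5 vertices: (1,27) (2,9) (9,0) (18.5,1) (16,25)
edge 0: (1,27)→(2,9)  cross = 1·9 − 2·27 = -45.0000; (r_i+r_j)·cross = 3·-45.0000 = -135.0000
edge 1: (2,9)→(9,0)  cross = 2·0 − 9·9 = -81.0000; (r_i+r_j)·cross = 11·-81.0000 = -891.0000
edge 2: (9,0)→(18.5,1)  cross = 9·1 − 18.5·0 = 9.0000; (r_i+r_j)·cross = 27.5·9.0000 = 247.5000
edge 3: (18.5,1)→(16,25)  cross = 18.5·25 − 16·1 = 446.5000; (r_i+r_j)·cross = 34.5·446.5000 = 15404.2500
edge 4: (16,25)→(1,27)  cross = 16·27 − 1·25 = 407.0000; (r_i+r_j)·cross = 17·407.0000 = 6919.0000
Σcross = 736.5000 → A = |Σcross|/2 = 368.2500 mm²
Σ(r_i+r_j)·cross = 21544.7500 → first moment M = |Σ|/6 = 3590.7917
R_c = M/A = 3590.7917/368.2500 = 9.7510 mm
θ = 318° = 5.550147 rad
V = θ·R_c·A = 5.550147·9.7510·368.2500 = 19929.422 mm³

Volume = 19929.422 mm³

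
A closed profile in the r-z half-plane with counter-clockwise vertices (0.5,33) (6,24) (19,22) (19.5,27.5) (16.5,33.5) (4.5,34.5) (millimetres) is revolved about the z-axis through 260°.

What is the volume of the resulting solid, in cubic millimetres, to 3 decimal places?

Profile (r,z), 6 vertices: (0.5,33) (6,24) (19,22) (19.5,27.5) (16.5,33.5) (4.5,34.5)
edge 0: (0.5,33)→(6,24)  cross = 0.5·24 − 6·33 = -186.0000; (r_i+r_j)·cross = 6.5·-186.0000 = -1209.0000
edge 1: (6,24)→(19,22)  cross = 6·22 − 19·24 = -324.0000; (r_i+r_j)·cross = 25·-324.0000 = -8100.0000
edge 2: (19,22)→(19.5,27.5)  cross = 19·27.5 − 19.5·22 = 93.5000; (r_i+r_j)·cross = 38.5·93.5000 = 3599.7500
edge 3: (19.5,27.5)→(16.5,33.5)  cross = 19.5·33.5 − 16.5·27.5 = 199.5000; (r_i+r_j)·cross = 36·199.5000 = 7182.0000
edge 4: (16.5,33.5)→(4.5,34.5)  cross = 16.5·34.5 − 4.5·33.5 = 418.5000; (r_i+r_j)·cross = 21·418.5000 = 8788.5000
edge 5: (4.5,34.5)→(0.5,33)  cross = 4.5·33 − 0.5·34.5 = 131.2500; (r_i+r_j)·cross = 5·131.2500 = 656.2500
Σcross = 332.7500 → A = |Σcross|/2 = 166.3750 mm²
Σ(r_i+r_j)·cross = 10917.5000 → first moment M = |Σ|/6 = 1819.5833
R_c = M/A = 1819.5833/166.3750 = 10.9366 mm
θ = 260° = 4.537856 rad
V = θ·R_c·A = 4.537856·10.9366·166.3750 = 8257.007 mm³

Volume = 8257.007 mm³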